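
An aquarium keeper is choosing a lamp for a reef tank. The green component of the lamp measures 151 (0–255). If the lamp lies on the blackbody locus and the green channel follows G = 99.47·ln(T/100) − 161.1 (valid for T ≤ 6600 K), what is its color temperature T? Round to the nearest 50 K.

ln t = (151 + 161.1) / 99.47 = 3.1376.
t = e^3.1376 = 23.049.
T = 100·t = 2305 K → 2300 K to the nearest 50 K.

2300 K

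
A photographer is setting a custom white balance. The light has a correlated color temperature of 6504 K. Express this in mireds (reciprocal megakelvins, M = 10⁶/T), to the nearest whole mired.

154 mireds

M = 10⁶ / 6504 = 153.752 → 154 mireds.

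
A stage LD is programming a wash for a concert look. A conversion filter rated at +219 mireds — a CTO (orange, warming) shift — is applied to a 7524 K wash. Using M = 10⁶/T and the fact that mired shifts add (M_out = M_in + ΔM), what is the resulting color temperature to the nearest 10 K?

M_in = 10⁶/7524 = 132.91 mireds.
M_out = 132.91 + (+219) = 351.91 mireds.
T_out = 10⁶/351.91 = 2841.7 K → 2840 K.

2840 K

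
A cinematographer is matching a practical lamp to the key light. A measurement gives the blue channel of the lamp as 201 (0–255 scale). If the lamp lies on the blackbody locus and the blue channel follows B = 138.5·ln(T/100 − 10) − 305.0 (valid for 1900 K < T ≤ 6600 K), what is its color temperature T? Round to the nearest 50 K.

4850 K

ln(t − 10) = (201 + 305.0) / 138.5 = 3.6534.
t − 10 = e^3.6534 = 38.607, so t = 48.607.
T = 100·t = 4861 K → 4850 K to the nearest 50 K.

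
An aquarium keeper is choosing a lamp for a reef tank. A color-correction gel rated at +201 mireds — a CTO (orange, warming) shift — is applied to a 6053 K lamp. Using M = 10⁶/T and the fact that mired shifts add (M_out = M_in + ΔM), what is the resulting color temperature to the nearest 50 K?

2750 K

M_in = 10⁶/6053 = 165.21 mireds.
M_out = 165.21 + (+201) = 366.21 mireds.
T_out = 10⁶/366.21 = 2730.7 K → 2750 K.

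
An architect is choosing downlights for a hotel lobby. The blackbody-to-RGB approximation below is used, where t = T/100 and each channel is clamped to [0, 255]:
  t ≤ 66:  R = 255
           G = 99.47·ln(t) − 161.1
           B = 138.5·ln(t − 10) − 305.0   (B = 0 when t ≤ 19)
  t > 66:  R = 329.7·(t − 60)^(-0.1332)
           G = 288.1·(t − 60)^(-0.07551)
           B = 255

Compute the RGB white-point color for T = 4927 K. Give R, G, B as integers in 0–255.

R=255, G=227, B=203

t = 4927/100 = 49.27; the t ≤ 66 branch applies.
R = 255 by definition for t ≤ 66.
G = 99.47·ln 49.27 − 161.1 = 99.47·3.8973 − 161.1 = 226.566.
B = 138.5·ln(49.27 − 10) − 305.0 = 138.5·ln 39.27 − 305.0 = 138.5·3.6705 − 305.0 = 203.359.
Rounded: (255, 227, 203).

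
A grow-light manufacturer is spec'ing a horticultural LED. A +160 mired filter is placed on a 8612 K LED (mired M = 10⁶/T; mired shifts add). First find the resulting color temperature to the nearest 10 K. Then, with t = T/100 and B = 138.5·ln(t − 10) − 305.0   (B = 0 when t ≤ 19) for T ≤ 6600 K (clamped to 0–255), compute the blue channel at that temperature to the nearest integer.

M_in = 10⁶/8612 = 116.12; M_out = 116.12 + (+160) = 276.12.
T_out = 10⁶/276.12 = 3621.7 K → 3620 K; t = 36.2.
B = 138.5·ln(36.2 − 10) − 305.0 = 138.5·ln 26.2 − 305.0 = 138.5·3.2658 − 305.0 = 147.308.
Rounded: 147.

147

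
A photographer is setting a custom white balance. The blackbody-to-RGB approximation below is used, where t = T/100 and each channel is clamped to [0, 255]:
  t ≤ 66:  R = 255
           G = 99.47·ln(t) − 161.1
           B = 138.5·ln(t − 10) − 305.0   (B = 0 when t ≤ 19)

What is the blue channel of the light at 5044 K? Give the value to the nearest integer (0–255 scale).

t = 5044/100 = 50.44; the t ≤ 66 branch applies.
B = 138.5·ln(50.44 − 10) − 305.0 = 138.5·ln 40.44 − 305.0 = 138.5·3.6998 − 305.0 = 207.425.
Rounded: 207.

207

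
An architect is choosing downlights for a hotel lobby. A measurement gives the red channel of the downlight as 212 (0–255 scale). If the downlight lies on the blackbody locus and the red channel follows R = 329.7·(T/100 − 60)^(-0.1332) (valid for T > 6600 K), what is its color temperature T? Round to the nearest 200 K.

8800 K

(t − 60)^(-0.1332) = 212/329.7 = 0.64301.
t − 60 = 0.64301^(1/-0.1332) = 0.64301^(-7.508) = 27.530, so t = 87.530.
T = 100·t = 8753 K → 8800 K to the nearest 200 K.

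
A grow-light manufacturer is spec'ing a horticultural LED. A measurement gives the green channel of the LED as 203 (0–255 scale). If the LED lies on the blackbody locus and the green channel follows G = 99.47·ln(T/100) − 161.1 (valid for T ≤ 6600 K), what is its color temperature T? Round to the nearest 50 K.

ln t = (203 + 161.1) / 99.47 = 3.6604.
t = e^3.6604 = 38.877.
T = 100·t = 3888 K → 3900 K to the nearest 50 K.

3900 K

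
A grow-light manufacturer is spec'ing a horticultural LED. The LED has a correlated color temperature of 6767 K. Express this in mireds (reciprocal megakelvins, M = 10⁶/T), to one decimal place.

M = 10⁶ / 6767 = 147.776 → 147.8 mireds.

147.8 mireds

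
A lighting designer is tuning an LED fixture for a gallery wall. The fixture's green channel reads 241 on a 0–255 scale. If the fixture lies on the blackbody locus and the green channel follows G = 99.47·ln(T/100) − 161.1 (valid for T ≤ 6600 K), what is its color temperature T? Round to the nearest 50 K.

ln t = (241 + 161.1) / 99.47 = 4.0424.
t = e^4.0424 = 56.964.
T = 100·t = 5696 K → 5700 K to the nearest 50 K.

5700 K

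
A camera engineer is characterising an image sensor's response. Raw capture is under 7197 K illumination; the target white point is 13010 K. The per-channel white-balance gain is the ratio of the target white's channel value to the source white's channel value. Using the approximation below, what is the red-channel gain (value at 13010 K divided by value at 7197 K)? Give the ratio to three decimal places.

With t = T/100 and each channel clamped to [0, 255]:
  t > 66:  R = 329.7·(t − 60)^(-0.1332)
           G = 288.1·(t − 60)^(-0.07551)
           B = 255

At 7197 K (t = 71.97):
  R = 329.7·(71.97 − 60)^(-0.1332) = 329.7·11.97^(-0.1332) = 329.7·0.71845 = 236.874.
At 13010 K (t = 130.1):
  R = 329.7·(130.1 − 60)^(-0.1332) = 329.7·70.1^(-0.1332) = 329.7·0.56774 = 187.184.
Gain = 187.184 / 236.874 = 0.7902 → 0.790.

0.790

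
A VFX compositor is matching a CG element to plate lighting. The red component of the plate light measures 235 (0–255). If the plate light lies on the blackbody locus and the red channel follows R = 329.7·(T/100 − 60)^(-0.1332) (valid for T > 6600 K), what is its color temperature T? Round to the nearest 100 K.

7300 K

(t − 60)^(-0.1332) = 235/329.7 = 0.71277.
t − 60 = 0.71277^(1/-0.1332) = 0.71277^(-7.508) = 12.705, so t = 72.705.
T = 100·t = 7271 K → 7300 K to the nearest 100 K.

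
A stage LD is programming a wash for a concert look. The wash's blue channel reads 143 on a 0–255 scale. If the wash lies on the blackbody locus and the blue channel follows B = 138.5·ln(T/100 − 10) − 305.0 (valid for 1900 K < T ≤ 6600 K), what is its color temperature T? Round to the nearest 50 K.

3550 K

ln(t − 10) = (143 + 305.0) / 138.5 = 3.2347.
t − 10 = e^3.2347 = 25.398, so t = 35.398.
T = 100·t = 3540 K → 3550 K to the nearest 50 K.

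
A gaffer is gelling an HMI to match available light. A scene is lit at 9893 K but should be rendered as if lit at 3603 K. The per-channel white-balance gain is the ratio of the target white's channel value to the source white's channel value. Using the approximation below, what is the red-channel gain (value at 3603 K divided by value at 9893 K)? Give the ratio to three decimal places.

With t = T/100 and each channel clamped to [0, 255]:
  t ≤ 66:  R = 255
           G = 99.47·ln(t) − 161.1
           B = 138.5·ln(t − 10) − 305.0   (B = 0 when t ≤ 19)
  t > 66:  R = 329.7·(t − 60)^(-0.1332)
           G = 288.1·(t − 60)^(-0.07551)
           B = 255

1.260

At 9893 K (t = 98.93):
  R = 329.7·(98.93 − 60)^(-0.1332) = 329.7·38.93^(-0.1332) = 329.7·0.61401 = 202.438.
At 3603 K (t = 36.03):
  R = 255 by definition for t ≤ 66.
Gain = 255.000 / 202.438 = 1.2596 → 1.260.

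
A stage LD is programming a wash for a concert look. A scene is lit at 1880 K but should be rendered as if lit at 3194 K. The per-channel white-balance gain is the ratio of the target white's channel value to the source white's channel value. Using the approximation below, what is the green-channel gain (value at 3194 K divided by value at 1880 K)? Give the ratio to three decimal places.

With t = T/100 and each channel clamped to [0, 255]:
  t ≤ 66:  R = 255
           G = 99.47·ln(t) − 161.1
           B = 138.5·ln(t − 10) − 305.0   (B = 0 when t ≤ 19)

At 1880 K (t = 18.8):
  G = 99.47·ln 18.8 − 161.1 = 99.47·2.9339 − 161.1 = 130.731.
At 3194 K (t = 31.94):
  G = 99.47·ln 31.94 − 161.1 = 99.47·3.4639 − 161.1 = 183.450.
Gain = 183.450 / 130.731 = 1.4033 → 1.403.

1.403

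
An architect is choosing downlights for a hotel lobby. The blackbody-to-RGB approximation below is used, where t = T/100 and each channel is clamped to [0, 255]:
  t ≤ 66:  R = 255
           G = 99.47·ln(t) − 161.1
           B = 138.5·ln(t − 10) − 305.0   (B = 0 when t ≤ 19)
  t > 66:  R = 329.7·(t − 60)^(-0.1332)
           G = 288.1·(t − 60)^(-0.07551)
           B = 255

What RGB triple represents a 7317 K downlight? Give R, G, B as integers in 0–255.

R=234, G=237, B=255

t = 7317/100 = 73.17; the t > 66 branch applies.
R = 329.7·(73.17 − 60)^(-0.1332) = 329.7·13.17^(-0.1332) = 329.7·0.70937 = 233.878.
G = 288.1·(73.17 − 60)^(-0.07551) = 288.1·13.17^(-0.07551) = 288.1·0.82311 = 237.139.
B = 255 by definition for t > 66.
Rounded: (234, 237, 255).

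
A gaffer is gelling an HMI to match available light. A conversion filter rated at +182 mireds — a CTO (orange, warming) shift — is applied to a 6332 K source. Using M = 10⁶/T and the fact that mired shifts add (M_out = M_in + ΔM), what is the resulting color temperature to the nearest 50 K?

2950 K

M_in = 10⁶/6332 = 157.93 mireds.
M_out = 157.93 + (+182) = 339.93 mireds.
T_out = 10⁶/339.93 = 2941.8 K → 2950 K.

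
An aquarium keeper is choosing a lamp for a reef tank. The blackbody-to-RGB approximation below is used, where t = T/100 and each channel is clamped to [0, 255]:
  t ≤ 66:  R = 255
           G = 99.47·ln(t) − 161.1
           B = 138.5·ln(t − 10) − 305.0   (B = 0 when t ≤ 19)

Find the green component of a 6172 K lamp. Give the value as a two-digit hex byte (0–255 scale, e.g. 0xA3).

0xF9

t = 6172/100 = 61.72; the t ≤ 66 branch applies.
G = 99.47·ln 61.72 − 161.1 = 99.47·4.1226 − 161.1 = 248.976.
Rounded: 249; in hex, 0xF9.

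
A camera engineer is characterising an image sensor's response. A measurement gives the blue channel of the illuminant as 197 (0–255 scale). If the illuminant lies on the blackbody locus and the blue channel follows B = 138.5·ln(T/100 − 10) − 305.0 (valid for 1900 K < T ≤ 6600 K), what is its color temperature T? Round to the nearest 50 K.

ln(t − 10) = (197 + 305.0) / 138.5 = 3.6245.
t − 10 = e^3.6245 = 37.508, so t = 47.508.
T = 100·t = 4751 K → 4750 K to the nearest 50 K.

4750 K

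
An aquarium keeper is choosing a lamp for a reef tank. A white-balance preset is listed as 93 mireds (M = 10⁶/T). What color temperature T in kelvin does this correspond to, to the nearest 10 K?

10750 K

T = 10⁶ / 93 = 10752.69 K → 10750 K.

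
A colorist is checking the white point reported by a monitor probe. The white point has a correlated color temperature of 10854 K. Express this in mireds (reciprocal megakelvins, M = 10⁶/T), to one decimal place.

92.1 mireds

M = 10⁶ / 10854 = 92.132 → 92.1 mireds.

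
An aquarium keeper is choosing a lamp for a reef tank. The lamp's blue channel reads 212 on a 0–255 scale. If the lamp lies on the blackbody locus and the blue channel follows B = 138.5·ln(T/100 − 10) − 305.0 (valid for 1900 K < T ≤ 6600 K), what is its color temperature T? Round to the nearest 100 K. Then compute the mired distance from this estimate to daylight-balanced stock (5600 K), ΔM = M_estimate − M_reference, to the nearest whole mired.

+14 mireds

ln(t − 10) = (212 + 305.0) / 138.5 = 3.7329.
t − 10 = e^3.7329 = 41.798, so t = 51.798.
T = 100·t = 5180 K → 5200 K to the nearest 100 K.
M_estimate = 10⁶/5200 = 192.31; M_reference = 10⁶/5600 = 178.57.
ΔM = 192.31 − 178.57 = 13.74 → +14 mireds.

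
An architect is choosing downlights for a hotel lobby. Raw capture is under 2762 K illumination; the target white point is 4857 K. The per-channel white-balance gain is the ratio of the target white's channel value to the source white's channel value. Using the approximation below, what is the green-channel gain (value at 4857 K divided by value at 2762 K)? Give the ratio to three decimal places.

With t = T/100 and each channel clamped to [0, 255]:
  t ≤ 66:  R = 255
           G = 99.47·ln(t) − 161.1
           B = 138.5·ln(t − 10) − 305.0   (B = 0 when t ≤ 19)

At 2762 K (t = 27.62):
  G = 99.47·ln 27.62 − 161.1 = 99.47·3.3185 − 161.1 = 168.995.
At 4857 K (t = 48.57):
  G = 99.47·ln 48.57 − 161.1 = 99.47·3.8830 − 161.1 = 225.143.
Gain = 225.143 / 168.995 = 1.3322 → 1.332.

1.332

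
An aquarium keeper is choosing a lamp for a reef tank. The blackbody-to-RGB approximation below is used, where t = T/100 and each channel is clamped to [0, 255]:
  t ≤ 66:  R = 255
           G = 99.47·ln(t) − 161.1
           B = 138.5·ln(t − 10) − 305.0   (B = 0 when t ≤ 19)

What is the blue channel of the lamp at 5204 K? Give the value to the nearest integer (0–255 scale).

213

t = 5204/100 = 52.04; the t ≤ 66 branch applies.
B = 138.5·ln(52.04 − 10) − 305.0 = 138.5·ln 42.04 − 305.0 = 138.5·3.7386 − 305.0 = 212.799.
Rounded: 213.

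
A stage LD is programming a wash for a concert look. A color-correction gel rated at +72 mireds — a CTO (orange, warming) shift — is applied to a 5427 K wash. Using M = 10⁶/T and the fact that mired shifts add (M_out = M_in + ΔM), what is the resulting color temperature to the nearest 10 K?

3900 K

M_in = 10⁶/5427 = 184.26 mireds.
M_out = 184.26 + (+72) = 256.26 mireds.
T_out = 10⁶/256.26 = 3902.2 K → 3900 K.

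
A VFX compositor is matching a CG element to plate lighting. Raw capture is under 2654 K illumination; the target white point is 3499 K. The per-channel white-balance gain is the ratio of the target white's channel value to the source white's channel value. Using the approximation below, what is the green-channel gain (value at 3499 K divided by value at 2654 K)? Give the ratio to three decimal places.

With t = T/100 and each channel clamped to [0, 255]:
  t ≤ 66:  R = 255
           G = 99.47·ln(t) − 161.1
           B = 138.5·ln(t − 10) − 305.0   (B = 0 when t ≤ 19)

At 2654 K (t = 26.54):
  G = 99.47·ln 26.54 − 161.1 = 99.47·3.2787 − 161.1 = 165.028.
At 3499 K (t = 34.99):
  G = 99.47·ln 34.99 − 161.1 = 99.47·3.5551 − 161.1 = 192.522.
Gain = 192.522 / 165.028 = 1.1666 → 1.167.

1.167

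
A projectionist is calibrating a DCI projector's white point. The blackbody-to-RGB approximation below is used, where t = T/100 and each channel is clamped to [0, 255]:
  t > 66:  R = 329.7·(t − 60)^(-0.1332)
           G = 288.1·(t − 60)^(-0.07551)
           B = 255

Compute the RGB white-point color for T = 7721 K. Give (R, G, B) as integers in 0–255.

(226, 232, 255)

t = 7721/100 = 77.21; the t > 66 branch applies.
R = 329.7·(77.21 − 60)^(-0.1332) = 329.7·17.21^(-0.1332) = 329.7·0.68453 = 225.690.
G = 288.1·(77.21 − 60)^(-0.07551) = 288.1·17.21^(-0.07551) = 288.1·0.80665 = 232.396.
B = 255 by definition for t > 66.
Rounded: (226, 232, 255).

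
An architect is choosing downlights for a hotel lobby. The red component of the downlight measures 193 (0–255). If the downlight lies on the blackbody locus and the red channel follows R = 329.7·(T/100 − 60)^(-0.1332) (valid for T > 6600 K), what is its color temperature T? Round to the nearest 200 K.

(t − 60)^(-0.1332) = 193/329.7 = 0.58538.
t − 60 = 0.58538^(1/-0.1332) = 0.58538^(-7.508) = 55.713, so t = 115.713.
T = 100·t = 11571 K → 11600 K to the nearest 200 K.

11600 K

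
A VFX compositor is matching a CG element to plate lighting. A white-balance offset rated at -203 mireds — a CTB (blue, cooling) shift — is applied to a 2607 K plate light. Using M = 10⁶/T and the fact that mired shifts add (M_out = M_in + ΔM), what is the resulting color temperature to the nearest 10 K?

5540 K

M_in = 10⁶/2607 = 383.58 mireds.
M_out = 383.58 + (-203) = 180.58 mireds.
T_out = 10⁶/180.58 = 5537.6 K → 5540 K.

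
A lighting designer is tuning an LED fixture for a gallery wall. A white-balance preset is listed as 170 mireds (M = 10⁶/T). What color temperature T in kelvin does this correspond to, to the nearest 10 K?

T = 10⁶ / 170 = 5882.35 K → 5880 K.

5880 K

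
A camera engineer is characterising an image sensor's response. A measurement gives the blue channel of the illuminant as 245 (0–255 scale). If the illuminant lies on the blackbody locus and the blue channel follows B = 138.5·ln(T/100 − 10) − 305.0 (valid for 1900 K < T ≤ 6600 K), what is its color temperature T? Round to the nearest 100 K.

ln(t − 10) = (245 + 305.0) / 138.5 = 3.9711.
t − 10 = e^3.9711 = 53.044, so t = 63.044.
T = 100·t = 6304 K → 6300 K to the nearest 100 K.

6300 K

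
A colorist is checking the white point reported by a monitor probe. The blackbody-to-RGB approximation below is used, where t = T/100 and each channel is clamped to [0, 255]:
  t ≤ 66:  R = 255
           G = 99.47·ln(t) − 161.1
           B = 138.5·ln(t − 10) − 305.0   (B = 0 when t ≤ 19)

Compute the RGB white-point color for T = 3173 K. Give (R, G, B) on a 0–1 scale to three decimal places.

(1.000, 0.717, 0.476)

t = 3173/100 = 31.73; the t ≤ 66 branch applies.
R = 255 by definition for t ≤ 66.
G = 99.47·ln 31.73 − 161.1 = 99.47·3.4573 − 161.1 = 182.794.
B = 138.5·ln(31.73 − 10) − 305.0 = 138.5·ln 21.73 − 305.0 = 138.5·3.0787 − 305.0 = 121.399.
Dividing each by 255: (1.0000, 0.7168, 0.4761) → (1.000, 0.717, 0.476).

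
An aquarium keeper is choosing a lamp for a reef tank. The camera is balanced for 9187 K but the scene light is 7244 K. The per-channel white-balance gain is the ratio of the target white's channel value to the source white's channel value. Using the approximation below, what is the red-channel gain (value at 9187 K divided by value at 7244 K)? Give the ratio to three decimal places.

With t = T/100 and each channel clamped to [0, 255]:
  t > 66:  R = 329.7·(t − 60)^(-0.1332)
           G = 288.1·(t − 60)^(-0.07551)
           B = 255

At 7244 K (t = 72.44):
  R = 329.7·(72.44 − 60)^(-0.1332) = 329.7·12.44^(-0.1332) = 329.7·0.71478 = 235.662.
At 9187 K (t = 91.87):
  R = 329.7·(91.87 − 60)^(-0.1332) = 329.7·31.87^(-0.1332) = 329.7·0.63059 = 207.907.
Gain = 207.907 / 235.662 = 0.8822 → 0.882.

0.882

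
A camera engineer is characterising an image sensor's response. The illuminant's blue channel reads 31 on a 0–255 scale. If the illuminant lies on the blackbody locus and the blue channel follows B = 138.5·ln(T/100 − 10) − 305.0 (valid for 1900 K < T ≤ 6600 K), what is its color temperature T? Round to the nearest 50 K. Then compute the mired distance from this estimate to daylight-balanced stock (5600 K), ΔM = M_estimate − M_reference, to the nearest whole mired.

ln(t − 10) = (31 + 305.0) / 138.5 = 2.4260.
t − 10 = e^2.4260 = 11.313, so t = 21.313.
T = 100·t = 2131 K → 2150 K to the nearest 50 K.
M_estimate = 10⁶/2150 = 465.12; M_reference = 10⁶/5600 = 178.57.
ΔM = 465.12 − 178.57 = 286.54 → +287 mireds.

+287 mireds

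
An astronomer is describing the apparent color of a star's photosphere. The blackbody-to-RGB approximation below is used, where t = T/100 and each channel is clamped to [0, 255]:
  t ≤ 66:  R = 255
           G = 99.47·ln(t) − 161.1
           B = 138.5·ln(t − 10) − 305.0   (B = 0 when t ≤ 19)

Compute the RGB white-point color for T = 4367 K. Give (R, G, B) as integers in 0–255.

(255, 215, 182)

t = 4367/100 = 43.67; the t ≤ 66 branch applies.
R = 255 by definition for t ≤ 66.
G = 99.47·ln 43.67 − 161.1 = 99.47·3.7767 − 161.1 = 214.565.
B = 138.5·ln(43.67 − 10) − 305.0 = 138.5·ln 33.67 − 305.0 = 138.5·3.5166 − 305.0 = 182.050.
Rounded: (255, 215, 182).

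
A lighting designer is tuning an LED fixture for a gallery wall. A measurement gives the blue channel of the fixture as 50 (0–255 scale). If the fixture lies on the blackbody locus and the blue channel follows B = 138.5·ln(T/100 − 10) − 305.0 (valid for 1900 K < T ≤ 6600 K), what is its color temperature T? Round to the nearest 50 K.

ln(t − 10) = (50 + 305.0) / 138.5 = 2.5632.
t − 10 = e^2.5632 = 12.977, so t = 22.977.
T = 100·t = 2298 K → 2300 K to the nearest 50 K.

2300 K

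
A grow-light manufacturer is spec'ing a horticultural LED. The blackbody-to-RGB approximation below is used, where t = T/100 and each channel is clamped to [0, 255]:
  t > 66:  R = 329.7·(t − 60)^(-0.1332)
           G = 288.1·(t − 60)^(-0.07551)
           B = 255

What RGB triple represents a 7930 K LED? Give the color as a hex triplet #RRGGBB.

t = 7930/100 = 79.3; the t > 66 branch applies.
R = 329.7·(79.3 − 60)^(-0.1332) = 329.7·19.3^(-0.1332) = 329.7·0.67416 = 222.271.
G = 288.1·(79.3 − 60)^(-0.07551) = 288.1·19.3^(-0.07551) = 288.1·0.79970 = 230.394.
B = 255 by definition for t > 66.
Rounded: (222, 230, 255).
In hex: #DEE6FF.

#DEE6FF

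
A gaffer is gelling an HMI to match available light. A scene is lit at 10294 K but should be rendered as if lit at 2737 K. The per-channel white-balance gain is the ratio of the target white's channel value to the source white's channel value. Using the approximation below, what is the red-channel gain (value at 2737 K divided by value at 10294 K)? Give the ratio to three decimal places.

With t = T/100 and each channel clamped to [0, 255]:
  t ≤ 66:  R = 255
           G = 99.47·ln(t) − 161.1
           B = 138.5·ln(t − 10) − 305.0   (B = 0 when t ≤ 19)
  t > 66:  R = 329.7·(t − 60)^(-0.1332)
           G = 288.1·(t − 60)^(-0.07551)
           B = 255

At 10294 K (t = 102.94):
  R = 329.7·(102.94 − 60)^(-0.1332) = 329.7·42.94^(-0.1332) = 329.7·0.60604 = 199.812.
At 2737 K (t = 27.37):
  R = 255 by definition for t ≤ 66.
Gain = 255.000 / 199.812 = 1.2762 → 1.276.

1.276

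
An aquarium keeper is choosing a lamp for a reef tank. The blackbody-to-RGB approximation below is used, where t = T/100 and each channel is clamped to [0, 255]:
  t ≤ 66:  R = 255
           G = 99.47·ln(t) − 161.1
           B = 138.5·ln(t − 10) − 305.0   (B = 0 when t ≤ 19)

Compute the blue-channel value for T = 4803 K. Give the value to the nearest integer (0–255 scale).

199

t = 4803/100 = 48.03; the t ≤ 66 branch applies.
B = 138.5·ln(48.03 − 10) − 305.0 = 138.5·ln 38.03 − 305.0 = 138.5·3.6384 − 305.0 = 198.915.
Rounded: 199.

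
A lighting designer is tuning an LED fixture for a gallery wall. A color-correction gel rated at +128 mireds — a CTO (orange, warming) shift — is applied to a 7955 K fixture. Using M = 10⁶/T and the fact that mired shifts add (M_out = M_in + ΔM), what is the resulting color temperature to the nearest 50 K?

M_in = 10⁶/7955 = 125.71 mireds.
M_out = 125.71 + (+128) = 253.71 mireds.
T_out = 10⁶/253.71 = 3941.6 K → 3950 K.

3950 K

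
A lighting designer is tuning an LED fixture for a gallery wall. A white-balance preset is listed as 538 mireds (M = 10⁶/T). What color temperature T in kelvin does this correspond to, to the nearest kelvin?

1859 K

T = 10⁶ / 538 = 1858.74 K → 1859 K.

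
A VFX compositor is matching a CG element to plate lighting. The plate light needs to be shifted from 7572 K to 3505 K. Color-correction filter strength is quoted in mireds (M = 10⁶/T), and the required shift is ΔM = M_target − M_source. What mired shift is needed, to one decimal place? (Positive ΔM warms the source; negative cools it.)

+153.2 mireds

M_source = 10⁶/7572 = 132.066; M_target = 10⁶/3505 = 285.307.
ΔM = 285.307 − 132.066 = 153.241 → +153.2 mireds, a warming shift.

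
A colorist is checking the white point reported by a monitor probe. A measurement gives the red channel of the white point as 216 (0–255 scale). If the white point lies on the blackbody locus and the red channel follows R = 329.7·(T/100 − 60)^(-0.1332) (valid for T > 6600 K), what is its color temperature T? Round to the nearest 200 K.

(t − 60)^(-0.1332) = 216/329.7 = 0.65514.
t − 60 = 0.65514^(1/-0.1332) = 0.65514^(-7.508) = 23.926, so t = 83.926.
T = 100·t = 8393 K → 8400 K to the nearest 200 K.

8400 K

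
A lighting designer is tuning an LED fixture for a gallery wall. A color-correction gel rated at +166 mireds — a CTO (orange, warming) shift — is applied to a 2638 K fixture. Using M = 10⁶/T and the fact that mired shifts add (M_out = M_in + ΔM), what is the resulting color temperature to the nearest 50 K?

1850 K

M_in = 10⁶/2638 = 379.08 mireds.
M_out = 379.08 + (+166) = 545.08 mireds.
T_out = 10⁶/545.08 = 1834.6 K → 1850 K.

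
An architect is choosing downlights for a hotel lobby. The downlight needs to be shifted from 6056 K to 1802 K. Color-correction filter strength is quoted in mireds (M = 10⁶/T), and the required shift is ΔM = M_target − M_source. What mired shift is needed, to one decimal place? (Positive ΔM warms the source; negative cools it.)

+389.8 mireds

M_source = 10⁶/6056 = 165.125; M_target = 10⁶/1802 = 554.939.
ΔM = 554.939 − 165.125 = 389.813 → +389.8 mireds, a warming shift.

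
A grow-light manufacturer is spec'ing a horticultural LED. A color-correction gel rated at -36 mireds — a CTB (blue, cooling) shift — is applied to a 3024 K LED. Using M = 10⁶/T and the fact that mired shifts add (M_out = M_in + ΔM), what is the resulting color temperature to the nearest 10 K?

3390 K

M_in = 10⁶/3024 = 330.69 mireds.
M_out = 330.69 + (-36) = 294.69 mireds.
T_out = 10⁶/294.69 = 3393.4 K → 3390 K.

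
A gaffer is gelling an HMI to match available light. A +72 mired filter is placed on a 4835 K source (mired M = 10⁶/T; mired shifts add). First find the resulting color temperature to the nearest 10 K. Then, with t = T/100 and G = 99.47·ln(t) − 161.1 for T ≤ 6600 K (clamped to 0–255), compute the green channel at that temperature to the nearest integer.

195

M_in = 10⁶/4835 = 206.83; M_out = 206.83 + (+72) = 278.83.
T_out = 10⁶/278.83 = 3586.5 K → 3590 K; t = 35.9.
G = 99.47·ln 35.9 − 161.1 = 99.47·3.5807 − 161.1 = 195.076.
Rounded: 195.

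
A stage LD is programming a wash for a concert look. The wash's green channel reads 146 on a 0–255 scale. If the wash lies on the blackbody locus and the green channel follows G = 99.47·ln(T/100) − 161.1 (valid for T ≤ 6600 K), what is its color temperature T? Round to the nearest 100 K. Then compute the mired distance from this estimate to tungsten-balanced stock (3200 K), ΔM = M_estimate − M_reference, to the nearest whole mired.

ln t = (146 + 161.1) / 99.47 = 3.0874.
t = e^3.0874 = 21.919.
T = 100·t = 2192 K → 2200 K to the nearest 100 K.
M_estimate = 10⁶/2200 = 454.55; M_reference = 10⁶/3200 = 312.50.
ΔM = 454.55 − 312.50 = 142.05 → +142 mireds.

+142 mireds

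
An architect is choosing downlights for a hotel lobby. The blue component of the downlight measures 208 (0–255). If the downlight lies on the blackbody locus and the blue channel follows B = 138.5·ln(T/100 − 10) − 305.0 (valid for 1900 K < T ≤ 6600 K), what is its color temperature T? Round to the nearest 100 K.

5100 K

ln(t − 10) = (208 + 305.0) / 138.5 = 3.7040.
t − 10 = e^3.7040 = 40.608, so t = 50.608.
T = 100·t = 5061 K → 5100 K to the nearest 100 K.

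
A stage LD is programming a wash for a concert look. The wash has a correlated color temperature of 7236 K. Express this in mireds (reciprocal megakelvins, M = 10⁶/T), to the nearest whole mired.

138 mireds

M = 10⁶ / 7236 = 138.198 → 138 mireds.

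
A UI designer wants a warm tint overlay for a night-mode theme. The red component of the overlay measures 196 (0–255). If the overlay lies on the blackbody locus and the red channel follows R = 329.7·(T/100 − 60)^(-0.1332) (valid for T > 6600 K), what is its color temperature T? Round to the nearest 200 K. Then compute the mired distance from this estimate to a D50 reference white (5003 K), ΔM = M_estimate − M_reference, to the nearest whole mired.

-109 mireds

(t − 60)^(-0.1332) = 196/329.7 = 0.59448.
t − 60 = 0.59448^(1/-0.1332) = 0.59448^(-7.508) = 49.621, so t = 109.621.
T = 100·t = 10962 K → 11000 K to the nearest 200 K.
M_estimate = 10⁶/11000 = 90.91; M_reference = 10⁶/5003 = 199.88.
ΔM = 90.91 − 199.88 = -108.97 → -109 mireds.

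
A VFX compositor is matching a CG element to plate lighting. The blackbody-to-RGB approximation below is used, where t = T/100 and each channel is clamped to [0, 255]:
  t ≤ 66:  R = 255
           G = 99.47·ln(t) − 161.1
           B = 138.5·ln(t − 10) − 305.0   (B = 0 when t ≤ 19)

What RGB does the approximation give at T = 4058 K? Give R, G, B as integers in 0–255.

R=255, G=207, B=169

t = 4058/100 = 40.58; the t ≤ 66 branch applies.
R = 255 by definition for t ≤ 66.
G = 99.47·ln 40.58 − 161.1 = 99.47·3.7033 − 161.1 = 207.265.
B = 138.5·ln(40.58 − 10) − 305.0 = 138.5·ln 30.58 − 305.0 = 138.5·3.4203 − 305.0 = 168.718.
Rounded: (255, 207, 169).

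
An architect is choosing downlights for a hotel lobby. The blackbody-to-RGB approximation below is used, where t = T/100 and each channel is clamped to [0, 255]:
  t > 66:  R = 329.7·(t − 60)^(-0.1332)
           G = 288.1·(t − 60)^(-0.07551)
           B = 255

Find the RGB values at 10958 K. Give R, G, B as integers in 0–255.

t = 10958/100 = 109.58; the t > 66 branch applies.
R = 329.7·(109.58 − 60)^(-0.1332) = 329.7·49.58^(-0.1332) = 329.7·0.59455 = 196.022.
G = 288.1·(109.58 − 60)^(-0.07551) = 288.1·49.58^(-0.07551) = 288.1·0.74471 = 214.551.
B = 255 by definition for t > 66.
Rounded: (196, 215, 255).

R=196, G=215, B=255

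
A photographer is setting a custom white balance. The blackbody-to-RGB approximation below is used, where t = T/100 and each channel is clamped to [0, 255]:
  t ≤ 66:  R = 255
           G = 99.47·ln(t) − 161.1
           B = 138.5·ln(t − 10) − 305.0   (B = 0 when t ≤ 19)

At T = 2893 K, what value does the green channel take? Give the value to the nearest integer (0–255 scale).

174

t = 2893/100 = 28.93; the t ≤ 66 branch applies.
G = 99.47·ln 28.93 − 161.1 = 99.47·3.3649 − 161.1 = 173.605.
Rounded: 174.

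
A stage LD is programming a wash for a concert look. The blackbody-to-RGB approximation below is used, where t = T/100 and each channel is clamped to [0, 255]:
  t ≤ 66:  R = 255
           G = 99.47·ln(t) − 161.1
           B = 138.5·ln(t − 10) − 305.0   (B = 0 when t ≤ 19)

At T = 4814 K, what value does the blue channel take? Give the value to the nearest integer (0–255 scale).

t = 4814/100 = 48.14; the t ≤ 66 branch applies.
B = 138.5·ln(48.14 − 10) − 305.0 = 138.5·ln 38.14 − 305.0 = 138.5·3.6413 − 305.0 = 199.315.
Rounded: 199.

199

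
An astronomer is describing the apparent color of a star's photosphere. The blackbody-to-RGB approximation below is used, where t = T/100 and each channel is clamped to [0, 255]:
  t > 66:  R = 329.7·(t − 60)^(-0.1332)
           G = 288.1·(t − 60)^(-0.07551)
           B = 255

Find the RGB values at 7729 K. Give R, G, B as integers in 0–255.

t = 7729/100 = 77.29; the t > 66 branch applies.
R = 329.7·(77.29 − 60)^(-0.1332) = 329.7·17.29^(-0.1332) = 329.7·0.68411 = 225.551.
G = 288.1·(77.29 − 60)^(-0.07551) = 288.1·17.29^(-0.07551) = 288.1·0.80637 = 232.315.
B = 255 by definition for t > 66.
Rounded: (226, 232, 255).

R=226, G=232, B=255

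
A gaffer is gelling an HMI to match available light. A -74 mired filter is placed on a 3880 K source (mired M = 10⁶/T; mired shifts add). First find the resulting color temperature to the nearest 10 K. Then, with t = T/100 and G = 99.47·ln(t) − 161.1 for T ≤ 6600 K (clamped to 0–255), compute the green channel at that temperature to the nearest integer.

M_in = 10⁶/3880 = 257.73; M_out = 257.73 + (-74) = 183.73.
T_out = 10⁶/183.73 = 5442.7 K → 5440 K; t = 54.4.
G = 99.47·ln 54.4 − 161.1 = 99.47·3.9964 − 161.1 = 236.418.
Rounded: 236.

236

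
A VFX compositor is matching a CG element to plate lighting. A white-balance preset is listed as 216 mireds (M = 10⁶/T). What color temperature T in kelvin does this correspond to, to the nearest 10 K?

4630 K

T = 10⁶ / 216 = 4629.63 K → 4630 K.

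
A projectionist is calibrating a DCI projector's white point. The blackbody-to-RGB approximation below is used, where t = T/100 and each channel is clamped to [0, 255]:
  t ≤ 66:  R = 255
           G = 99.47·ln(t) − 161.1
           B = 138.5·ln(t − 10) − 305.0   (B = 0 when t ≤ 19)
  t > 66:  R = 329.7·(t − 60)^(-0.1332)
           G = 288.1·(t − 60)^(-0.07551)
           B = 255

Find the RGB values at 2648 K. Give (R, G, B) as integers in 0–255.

t = 2648/100 = 26.48; the t ≤ 66 branch applies.
R = 255 by definition for t ≤ 66.
G = 99.47·ln 26.48 − 161.1 = 99.47·3.2764 − 161.1 = 164.802.
B = 138.5·ln(26.48 − 10) − 305.0 = 138.5·ln 16.48 − 305.0 = 138.5·2.8021 − 305.0 = 83.097.
Rounded: (255, 165, 83).

(255, 165, 83)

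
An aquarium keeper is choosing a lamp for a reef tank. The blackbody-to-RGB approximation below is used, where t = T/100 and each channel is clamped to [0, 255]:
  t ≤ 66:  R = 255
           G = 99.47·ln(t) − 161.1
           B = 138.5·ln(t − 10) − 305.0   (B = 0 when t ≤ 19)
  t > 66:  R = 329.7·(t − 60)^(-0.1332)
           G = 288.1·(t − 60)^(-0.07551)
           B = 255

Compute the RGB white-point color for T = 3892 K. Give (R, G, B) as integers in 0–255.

t = 3892/100 = 38.92; the t ≤ 66 branch applies.
R = 255 by definition for t ≤ 66.
G = 99.47·ln 38.92 − 161.1 = 99.47·3.6615 − 161.1 = 203.110.
B = 138.5·ln(38.92 − 10) − 305.0 = 138.5·ln 28.92 − 305.0 = 138.5·3.3645 − 305.0 = 160.988.
Rounded: (255, 203, 161).

(255, 203, 161)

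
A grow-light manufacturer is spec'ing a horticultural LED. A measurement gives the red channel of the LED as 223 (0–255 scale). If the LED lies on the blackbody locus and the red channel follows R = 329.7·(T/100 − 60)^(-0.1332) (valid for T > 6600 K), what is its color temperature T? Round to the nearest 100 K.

(t − 60)^(-0.1332) = 223/329.7 = 0.67637.
t − 60 = 0.67637^(1/-0.1332) = 0.67637^(-7.508) = 18.831, so t = 78.831.
T = 100·t = 7883 K → 7900 K to the nearest 100 K.

7900 K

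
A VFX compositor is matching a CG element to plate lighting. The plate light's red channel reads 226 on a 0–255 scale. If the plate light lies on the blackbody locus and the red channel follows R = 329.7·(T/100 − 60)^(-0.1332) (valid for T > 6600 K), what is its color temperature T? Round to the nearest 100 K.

(t − 60)^(-0.1332) = 226/329.7 = 0.68547.
t − 60 = 0.68547^(1/-0.1332) = 0.68547^(-7.508) = 17.034, so t = 77.034.
T = 100·t = 7703 K → 7700 K to the nearest 100 K.

7700 K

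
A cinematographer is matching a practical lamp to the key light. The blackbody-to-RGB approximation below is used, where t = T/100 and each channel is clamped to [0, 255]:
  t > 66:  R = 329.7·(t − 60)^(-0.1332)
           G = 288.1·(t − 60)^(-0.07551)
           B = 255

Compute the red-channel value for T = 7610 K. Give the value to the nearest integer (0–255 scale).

228

t = 7610/100 = 76.1; the t > 66 branch applies.
R = 329.7·(76.1 − 60)^(-0.1332) = 329.7·16.1^(-0.1332) = 329.7·0.69064 = 227.704.
Rounded: 228.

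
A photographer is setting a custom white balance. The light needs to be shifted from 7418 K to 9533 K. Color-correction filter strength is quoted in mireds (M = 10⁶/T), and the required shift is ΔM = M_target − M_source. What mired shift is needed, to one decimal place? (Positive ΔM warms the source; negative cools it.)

-29.9 mireds

M_source = 10⁶/7418 = 134.807; M_target = 10⁶/9533 = 104.899.
ΔM = 104.899 − 134.807 = -29.908 → -29.9 mireds, a cooling shift.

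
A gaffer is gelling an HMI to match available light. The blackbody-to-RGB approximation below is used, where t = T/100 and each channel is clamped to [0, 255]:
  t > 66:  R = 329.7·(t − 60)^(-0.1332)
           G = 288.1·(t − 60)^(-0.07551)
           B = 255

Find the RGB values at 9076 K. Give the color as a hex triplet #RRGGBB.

#D1DEFF

t = 9076/100 = 90.76; the t > 66 branch applies.
R = 329.7·(90.76 − 60)^(-0.1332) = 329.7·30.76^(-0.1332) = 329.7·0.63358 = 208.891.
G = 288.1·(90.76 − 60)^(-0.07551) = 288.1·30.76^(-0.07551) = 288.1·0.77204 = 222.426.
B = 255 by definition for t > 66.
Rounded: (209, 222, 255).
In hex: #D1DEFF.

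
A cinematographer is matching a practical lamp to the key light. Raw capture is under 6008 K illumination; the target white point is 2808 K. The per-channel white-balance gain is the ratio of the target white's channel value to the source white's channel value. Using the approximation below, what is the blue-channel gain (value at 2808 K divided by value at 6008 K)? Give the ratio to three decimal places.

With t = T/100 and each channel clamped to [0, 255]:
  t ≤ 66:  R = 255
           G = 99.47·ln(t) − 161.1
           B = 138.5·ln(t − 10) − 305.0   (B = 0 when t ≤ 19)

At 6008 K (t = 60.08):
  B = 138.5·ln(60.08 − 10) − 305.0 = 138.5·ln 50.08 − 305.0 = 138.5·3.9136 − 305.0 = 237.037.
At 2808 K (t = 28.08):
  B = 138.5·ln(28.08 − 10) − 305.0 = 138.5·ln 18.08 − 305.0 = 138.5·2.8948 − 305.0 = 95.931.
Gain = 95.931 / 237.037 = 0.4047 → 0.405.

0.405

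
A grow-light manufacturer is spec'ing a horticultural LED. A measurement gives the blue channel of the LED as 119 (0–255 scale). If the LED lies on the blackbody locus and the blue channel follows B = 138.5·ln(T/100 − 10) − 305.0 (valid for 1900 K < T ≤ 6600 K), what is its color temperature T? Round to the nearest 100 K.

3100 K

ln(t − 10) = (119 + 305.0) / 138.5 = 3.0614.
t − 10 = e^3.0614 = 21.357, so t = 31.357.
T = 100·t = 3136 K → 3100 K to the nearest 100 K.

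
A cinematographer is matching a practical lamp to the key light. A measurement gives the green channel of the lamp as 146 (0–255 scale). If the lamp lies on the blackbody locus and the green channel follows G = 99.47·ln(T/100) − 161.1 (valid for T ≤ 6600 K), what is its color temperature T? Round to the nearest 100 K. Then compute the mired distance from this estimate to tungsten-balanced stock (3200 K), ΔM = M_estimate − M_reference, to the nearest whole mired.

+142 mireds

ln t = (146 + 161.1) / 99.47 = 3.0874.
t = e^3.0874 = 21.919.
T = 100·t = 2192 K → 2200 K to the nearest 100 K.
M_estimate = 10⁶/2200 = 454.55; M_reference = 10⁶/3200 = 312.50.
ΔM = 454.55 − 312.50 = 142.05 → +142 mireds.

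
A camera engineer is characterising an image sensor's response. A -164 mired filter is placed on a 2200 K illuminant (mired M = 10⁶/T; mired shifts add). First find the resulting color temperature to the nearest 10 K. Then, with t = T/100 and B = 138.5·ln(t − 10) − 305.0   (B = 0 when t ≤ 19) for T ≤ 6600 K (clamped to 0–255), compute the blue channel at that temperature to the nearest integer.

M_in = 10⁶/2200 = 454.55; M_out = 454.55 + (-164) = 290.55.
T_out = 10⁶/290.55 = 3441.8 K → 3440 K; t = 34.4.
B = 138.5·ln(34.4 − 10) − 305.0 = 138.5·ln 24.4 − 305.0 = 138.5·3.1946 − 305.0 = 137.450.
Rounded: 137.

137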